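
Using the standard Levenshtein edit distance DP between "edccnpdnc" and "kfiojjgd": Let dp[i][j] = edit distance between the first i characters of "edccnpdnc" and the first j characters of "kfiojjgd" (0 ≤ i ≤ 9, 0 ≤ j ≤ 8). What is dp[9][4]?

   ''  k  f  i  o  j  j  g  d
''  0  1  2  3  4  5  6  7  8
 e  1  1  2  3  4  5  6  7  8
 d  2  2  2  3  4  5  6  7  7
 c  3  3  3  3  4  5  6  7  8
 c  4  4  4  4  4  5  6  7  8
 n  5  5  5  5  5  5  6  7  8
 p  6  6  6  6  6  6  6  7  8
 d  7  7  7  7  7  7  7  7  7
 n  8  8  8  8  8  8  8  8  8
 c  9  9  9  9  9  9  9  9  9

9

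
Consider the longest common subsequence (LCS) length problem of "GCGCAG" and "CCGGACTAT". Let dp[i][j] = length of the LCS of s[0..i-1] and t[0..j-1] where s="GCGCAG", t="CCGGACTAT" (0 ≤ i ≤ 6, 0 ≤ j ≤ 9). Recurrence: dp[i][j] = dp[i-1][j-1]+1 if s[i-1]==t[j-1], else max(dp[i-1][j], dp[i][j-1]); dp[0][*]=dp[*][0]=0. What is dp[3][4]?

2

   ''  C  C  G  G  A  C  T  A  T
''  0  0  0  0  0  0  0  0  0  0
 G  0  0  0  1  1  1  1  1  1  1
 C  0  1  1  1  1  1  2  2  2  2
 G  0  1  1  2  2  2  2  2  2  2
 C  0  1  2  2  2  2  3  3  3  3
 A  0  1  2  2  2  3  3  3  4  4
 G  0  1  2  3  3  3  3  3  4  4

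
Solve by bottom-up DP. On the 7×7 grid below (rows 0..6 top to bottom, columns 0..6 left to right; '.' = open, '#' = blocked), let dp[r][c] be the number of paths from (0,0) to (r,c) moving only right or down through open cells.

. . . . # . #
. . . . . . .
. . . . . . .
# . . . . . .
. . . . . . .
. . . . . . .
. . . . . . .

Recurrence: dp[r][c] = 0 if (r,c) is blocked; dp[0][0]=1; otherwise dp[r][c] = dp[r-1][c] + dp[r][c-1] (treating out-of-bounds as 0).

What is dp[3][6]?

73

r\c   0   1   2   3   4   5   6
  0   1   1   1   1   0   0   0
  1   1   2   3   4   4   4   4
  2   1   3   6  10  14  18  22
  3   0   3   9  19  33  51  73
  4   0   3  12  31  64 115 188
  5   0   3  15  46 110 225 413
  6   0   3  18  64 174 399 812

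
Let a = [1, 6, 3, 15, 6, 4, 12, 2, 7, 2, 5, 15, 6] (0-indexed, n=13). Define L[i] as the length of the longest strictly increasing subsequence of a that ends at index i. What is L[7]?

   i    0    1    2    3    4    5    6    7    8    9   10   11   12
a[i]    1    6    3   15    6    4   12    2    7    2    5   15    6
L[i]    1    2    2    3    3    3    4    2    4    2    4    5    5

2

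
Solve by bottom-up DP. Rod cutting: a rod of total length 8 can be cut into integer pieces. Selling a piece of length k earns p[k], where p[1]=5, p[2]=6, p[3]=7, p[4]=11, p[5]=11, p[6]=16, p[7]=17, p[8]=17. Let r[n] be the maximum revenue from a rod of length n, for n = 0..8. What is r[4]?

20

   n    0    1    2    3    4    5    6    7    8
r[n]    0    5   10   15   20   25   30   35   40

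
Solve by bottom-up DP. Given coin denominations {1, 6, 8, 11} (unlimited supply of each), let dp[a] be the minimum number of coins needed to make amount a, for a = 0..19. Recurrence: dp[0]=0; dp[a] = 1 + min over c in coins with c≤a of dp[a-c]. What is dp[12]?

2

 a  0  1  2  3  4  5  6  7  8  9 10 11 12 13 14 15 16 17 18 19
dp  0  1  2  3  4  5  1  2  1  2  3  1  2  3  2  3  2  2  3  2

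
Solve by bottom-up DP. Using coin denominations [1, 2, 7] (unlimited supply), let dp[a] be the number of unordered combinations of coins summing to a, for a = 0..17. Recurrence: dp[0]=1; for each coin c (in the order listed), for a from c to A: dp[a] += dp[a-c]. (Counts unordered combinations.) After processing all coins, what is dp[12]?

10

after  coin     0     1     2     3     4     5     6     7     8     9    10    11    12    13    14    15    16    17
          1     1     1     1     1     1     1     1     1     1     1     1     1     1     1     1     1     1     1
          2     1     1     2     2     3     3     4     4     5     5     6     6     7     7     8     8     9     9
          7     1     1     2     2     3     3     4     5     6     7     8     9    10    11    13    14    16    17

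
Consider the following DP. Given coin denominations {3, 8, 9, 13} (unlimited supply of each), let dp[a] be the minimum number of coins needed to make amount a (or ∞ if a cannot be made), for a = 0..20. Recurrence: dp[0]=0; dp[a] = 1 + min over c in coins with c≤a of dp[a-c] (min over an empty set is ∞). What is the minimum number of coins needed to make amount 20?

 a  0  1  2  3  4  5  6  7  8  9 10 11 12 13 14 15 16 17 18 19 20
dp  0  -  -  1  -  -  2  -  1  1  -  2  2  1  3  3  2  2  2  3  3
(- denotes ∞ / unreachable)

3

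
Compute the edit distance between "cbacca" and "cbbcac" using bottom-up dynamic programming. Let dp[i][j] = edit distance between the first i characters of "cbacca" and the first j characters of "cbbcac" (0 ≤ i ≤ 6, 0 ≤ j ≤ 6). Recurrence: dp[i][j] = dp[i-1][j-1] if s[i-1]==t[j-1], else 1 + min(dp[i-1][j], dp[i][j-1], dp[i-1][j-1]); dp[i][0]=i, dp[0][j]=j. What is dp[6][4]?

3

   ''  c  b  b  c  a  c
''  0  1  2  3  4  5  6
 c  1  0  1  2  3  4  5
 b  2  1  0  1  2  3  4
 a  3  2  1  1  2  2  3
 c  4  3  2  2  1  2  2
 c  5  4  3  3  2  2  2
 a  6  5  4  4  3  2  3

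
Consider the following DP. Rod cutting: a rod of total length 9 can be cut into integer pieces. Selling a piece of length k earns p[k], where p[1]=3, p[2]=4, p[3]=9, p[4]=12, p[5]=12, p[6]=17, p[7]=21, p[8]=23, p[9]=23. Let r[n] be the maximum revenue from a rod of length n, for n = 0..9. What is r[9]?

27

   n    0    1    2    3    4    5    6    7    8    9
r[n]    0    3    6    9   12   15   18   21   24   27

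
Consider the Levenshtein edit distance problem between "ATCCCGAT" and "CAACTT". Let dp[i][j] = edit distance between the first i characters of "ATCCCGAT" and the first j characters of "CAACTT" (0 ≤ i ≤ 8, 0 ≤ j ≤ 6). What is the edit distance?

   ''  C  A  A  C  T  T
''  0  1  2  3  4  5  6
 A  1  1  1  2  3  4  5
 T  2  2  2  2  3  3  4
 C  3  2  3  3  2  3  4
 C  4  3  3  4  3  3  4
 C  5  4  4  4  4  4  4
 G  6  5  5  5  5  5  5
 A  7  6  5  5  6  6  6
 T  8  7  6  6  6  6  6

6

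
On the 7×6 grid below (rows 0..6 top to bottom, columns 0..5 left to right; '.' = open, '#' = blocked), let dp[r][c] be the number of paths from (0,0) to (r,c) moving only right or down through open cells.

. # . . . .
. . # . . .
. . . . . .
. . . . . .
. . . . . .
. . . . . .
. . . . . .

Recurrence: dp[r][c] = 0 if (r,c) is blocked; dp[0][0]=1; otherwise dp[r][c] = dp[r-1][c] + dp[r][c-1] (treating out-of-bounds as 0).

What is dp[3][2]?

5

r\c   0   1   2   3   4   5
  0   1   0   0   0   0   0
  1   1   1   0   0   0   0
  2   1   2   2   2   2   2
  3   1   3   5   7   9  11
  4   1   4   9  16  25  36
  5   1   5  14  30  55  91
  6   1   6  20  50 105 196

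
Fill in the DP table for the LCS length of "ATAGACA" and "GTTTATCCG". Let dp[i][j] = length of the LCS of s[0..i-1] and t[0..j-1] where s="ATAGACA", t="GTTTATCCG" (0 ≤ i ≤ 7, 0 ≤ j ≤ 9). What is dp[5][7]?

2

   ''  G  T  T  T  A  T  C  C  G
''  0  0  0  0  0  0  0  0  0  0
 A  0  0  0  0  0  1  1  1  1  1
 T  0  0  1  1  1  1  2  2  2  2
 A  0  0  1  1  1  2  2  2  2  2
 G  0  1  1  1  1  2  2  2  2  3
 A  0  1  1  1  1  2  2  2  2  3
 C  0  1  1  1  1  2  2  3  3  3
 A  0  1  1  1  1  2  2  3  3  3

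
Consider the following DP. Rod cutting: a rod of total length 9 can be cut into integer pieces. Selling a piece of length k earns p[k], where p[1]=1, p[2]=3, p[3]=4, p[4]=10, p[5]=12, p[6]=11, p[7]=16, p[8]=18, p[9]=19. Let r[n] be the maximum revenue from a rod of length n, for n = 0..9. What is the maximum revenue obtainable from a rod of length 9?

   n    0    1    2    3    4    5    6    7    8    9
r[n]    0    1    3    4   10   12   13   16   20   22

22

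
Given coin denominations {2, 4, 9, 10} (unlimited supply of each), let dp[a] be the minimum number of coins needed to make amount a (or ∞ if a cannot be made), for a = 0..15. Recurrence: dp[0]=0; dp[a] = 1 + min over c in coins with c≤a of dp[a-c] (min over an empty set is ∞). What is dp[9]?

1

 a  0  1  2  3  4  5  6  7  8  9 10 11 12 13 14 15
dp  0  -  1  -  1  -  2  -  2  1  1  2  2  2  2  3
(- denotes ∞ / unreachable)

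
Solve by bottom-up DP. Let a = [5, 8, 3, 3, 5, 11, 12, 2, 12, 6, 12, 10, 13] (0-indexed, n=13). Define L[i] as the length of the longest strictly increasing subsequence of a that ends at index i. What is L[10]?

   i    0    1    2    3    4    5    6    7    8    9   10   11   12
a[i]    5    8    3    3    5   11   12    2   12    6   12   10   13
L[i]    1    2    1    1    2    3    4    1    4    3    4    4    5

4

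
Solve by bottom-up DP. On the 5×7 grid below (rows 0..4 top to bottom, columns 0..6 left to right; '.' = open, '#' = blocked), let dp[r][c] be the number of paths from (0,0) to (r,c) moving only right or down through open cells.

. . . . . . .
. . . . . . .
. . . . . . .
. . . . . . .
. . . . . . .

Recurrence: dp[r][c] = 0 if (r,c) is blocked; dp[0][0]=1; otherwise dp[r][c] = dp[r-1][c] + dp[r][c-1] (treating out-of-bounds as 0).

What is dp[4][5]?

126

r\c   0   1   2   3   4   5   6
  0   1   1   1   1   1   1   1
  1   1   2   3   4   5   6   7
  2   1   3   6  10  15  21  28
  3   1   4  10  20  35  56  84
  4   1   5  15  35  70 126 210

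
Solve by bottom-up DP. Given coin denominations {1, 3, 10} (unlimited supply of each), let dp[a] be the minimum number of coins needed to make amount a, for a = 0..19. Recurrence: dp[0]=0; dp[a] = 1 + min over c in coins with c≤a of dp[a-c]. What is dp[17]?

 a  0  1  2  3  4  5  6  7  8  9 10 11 12 13 14 15 16 17 18 19
dp  0  1  2  1  2  3  2  3  4  3  1  2  3  2  3  4  3  4  5  4

4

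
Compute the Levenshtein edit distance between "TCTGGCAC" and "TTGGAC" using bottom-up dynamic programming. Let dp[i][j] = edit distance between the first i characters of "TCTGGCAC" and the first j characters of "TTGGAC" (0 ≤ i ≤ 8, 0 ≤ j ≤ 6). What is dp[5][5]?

2

   ''  T  T  G  G  A  C
''  0  1  2  3  4  5  6
 T  1  0  1  2  3  4  5
 C  2  1  1  2  3  4  4
 T  3  2  1  2  3  4  5
 G  4  3  2  1  2  3  4
 G  5  4  3  2  1  2  3
 C  6  5  4  3  2  2  2
 A  7  6  5  4  3  2  3
 C  8  7  6  5  4  3  2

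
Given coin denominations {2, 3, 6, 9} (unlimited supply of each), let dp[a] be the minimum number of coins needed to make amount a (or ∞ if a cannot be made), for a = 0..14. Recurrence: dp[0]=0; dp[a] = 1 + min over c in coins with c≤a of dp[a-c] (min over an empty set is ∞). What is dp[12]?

2

 a  0  1  2  3  4  5  6  7  8  9 10 11 12 13 14
dp  0  -  1  1  2  2  1  3  2  1  3  2  2  3  3
(- denotes ∞ / unreachable)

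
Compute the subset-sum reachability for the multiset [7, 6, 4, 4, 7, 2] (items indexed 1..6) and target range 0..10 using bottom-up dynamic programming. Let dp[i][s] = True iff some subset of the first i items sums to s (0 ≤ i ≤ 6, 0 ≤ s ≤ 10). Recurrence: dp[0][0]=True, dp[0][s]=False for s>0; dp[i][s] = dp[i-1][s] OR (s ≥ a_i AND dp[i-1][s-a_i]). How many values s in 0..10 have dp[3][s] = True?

i\s   0   1   2   3   4   5   6   7   8   9  10
  0   T   F   F   F   F   F   F   F   F   F   F
  1   T   F   F   F   F   F   F   T   F   F   F
  2   T   F   F   F   F   F   T   T   F   F   F
  3   T   F   F   F   T   F   T   T   F   F   T
  4   T   F   F   F   T   F   T   T   T   F   T
  5   T   F   F   F   T   F   T   T   T   F   T
  6   T   F   T   F   T   F   T   T   T   T   T

5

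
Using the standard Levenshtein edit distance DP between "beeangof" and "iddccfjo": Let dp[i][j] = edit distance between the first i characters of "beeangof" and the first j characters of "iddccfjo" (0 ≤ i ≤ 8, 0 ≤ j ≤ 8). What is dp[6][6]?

   ''  i  d  d  c  c  f  j  o
''  0  1  2  3  4  5  6  7  8
 b  1  1  2  3  4  5  6  7  8
 e  2  2  2  3  4  5  6  7  8
 e  3  3  3  3  4  5  6  7  8
 a  4  4  4  4  4  5  6  7  8
 n  5  5  5  5  5  5  6  7  8
 g  6  6  6  6  6  6  6  7  8
 o  7  7  7  7  7  7  7  7  7
 f  8  8  8  8  8  8  7  8  8

6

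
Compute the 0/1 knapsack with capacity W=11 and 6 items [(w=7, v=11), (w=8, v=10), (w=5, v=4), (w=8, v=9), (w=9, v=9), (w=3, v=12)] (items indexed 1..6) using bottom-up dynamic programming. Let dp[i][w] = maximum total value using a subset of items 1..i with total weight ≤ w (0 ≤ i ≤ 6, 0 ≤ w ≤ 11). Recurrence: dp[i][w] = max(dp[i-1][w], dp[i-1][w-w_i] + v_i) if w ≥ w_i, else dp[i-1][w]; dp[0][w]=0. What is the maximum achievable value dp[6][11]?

i\w   0   1   2   3   4   5   6   7   8   9  10  11
  0   0   0   0   0   0   0   0   0   0   0   0   0
  1   0   0   0   0   0   0   0  11  11  11  11  11
  2   0   0   0   0   0   0   0  11  11  11  11  11
  3   0   0   0   0   0   4   4  11  11  11  11  11
  4   0   0   0   0   0   4   4  11  11  11  11  11
  5   0   0   0   0   0   4   4  11  11  11  11  11
  6   0   0   0  12  12  12  12  12  16  16  23  23

23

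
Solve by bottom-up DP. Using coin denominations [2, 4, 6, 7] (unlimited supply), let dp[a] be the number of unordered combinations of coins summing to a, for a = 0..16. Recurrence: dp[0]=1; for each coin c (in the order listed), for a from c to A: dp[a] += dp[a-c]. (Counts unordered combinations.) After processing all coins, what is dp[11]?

2

after  coin     0     1     2     3     4     5     6     7     8     9    10    11    12    13    14    15    16
          2     1     0     1     0     1     0     1     0     1     0     1     0     1     0     1     0     1
          4     1     0     1     0     2     0     2     0     3     0     3     0     4     0     4     0     5
          6     1     0     1     0     2     0     3     0     4     0     5     0     7     0     8     0    10
          7     1     0     1     0     2     0     3     1     4     1     5     2     7     3     9     4    11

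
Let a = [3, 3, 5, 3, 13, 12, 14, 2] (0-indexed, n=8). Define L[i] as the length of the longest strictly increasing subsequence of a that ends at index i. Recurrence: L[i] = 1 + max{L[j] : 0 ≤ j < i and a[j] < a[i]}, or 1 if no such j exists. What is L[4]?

3

   i    0    1    2    3    4    5    6    7
a[i]    3    3    5    3   13   12   14    2
L[i]    1    1    2    1    3    3    4    1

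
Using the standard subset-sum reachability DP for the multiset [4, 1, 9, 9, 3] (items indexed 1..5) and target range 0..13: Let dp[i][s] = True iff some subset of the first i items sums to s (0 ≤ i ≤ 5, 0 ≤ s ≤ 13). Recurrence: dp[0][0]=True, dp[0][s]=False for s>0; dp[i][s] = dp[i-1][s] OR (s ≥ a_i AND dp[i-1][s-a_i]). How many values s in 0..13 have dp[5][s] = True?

i\s   0   1   2   3   4   5   6   7   8   9  10  11  12  13
  0   T   F   F   F   F   F   F   F   F   F   F   F   F   F
  1   T   F   F   F   T   F   F   F   F   F   F   F   F   F
  2   T   T   F   F   T   T   F   F   F   F   F   F   F   F
  3   T   T   F   F   T   T   F   F   F   T   T   F   F   T
  4   T   T   F   F   T   T   F   F   F   T   T   F   F   T
  5   T   T   F   T   T   T   F   T   T   T   T   F   T   T

11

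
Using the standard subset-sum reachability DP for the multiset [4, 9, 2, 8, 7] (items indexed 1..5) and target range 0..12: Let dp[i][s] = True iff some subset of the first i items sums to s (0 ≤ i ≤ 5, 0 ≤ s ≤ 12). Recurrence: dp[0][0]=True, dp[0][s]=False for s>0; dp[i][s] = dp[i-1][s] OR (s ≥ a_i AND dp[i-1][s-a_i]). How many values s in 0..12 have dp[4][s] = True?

i\s   0   1   2   3   4   5   6   7   8   9  10  11  12
  0   T   F   F   F   F   F   F   F   F   F   F   F   F
  1   T   F   F   F   T   F   F   F   F   F   F   F   F
  2   T   F   F   F   T   F   F   F   F   T   F   F   F
  3   T   F   T   F   T   F   T   F   F   T   F   T   F
  4   T   F   T   F   T   F   T   F   T   T   T   T   T
  5   T   F   T   F   T   F   T   T   T   T   T   T   T

9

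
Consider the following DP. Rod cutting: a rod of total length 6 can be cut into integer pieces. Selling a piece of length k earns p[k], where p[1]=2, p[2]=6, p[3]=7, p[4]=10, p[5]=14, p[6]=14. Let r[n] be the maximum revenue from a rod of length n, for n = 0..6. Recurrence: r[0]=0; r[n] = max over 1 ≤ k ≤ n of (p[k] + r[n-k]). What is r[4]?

   n    0    1    2    3    4    5    6
r[n]    0    2    6    8   12   14   18

12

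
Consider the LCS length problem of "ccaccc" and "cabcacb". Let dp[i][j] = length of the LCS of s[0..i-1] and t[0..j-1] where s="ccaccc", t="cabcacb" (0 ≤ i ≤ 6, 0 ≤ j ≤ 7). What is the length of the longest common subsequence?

4

   ''  c  a  b  c  a  c  b
''  0  0  0  0  0  0  0  0
 c  0  1  1  1  1  1  1  1
 c  0  1  1  1  2  2  2  2
 a  0  1  2  2  2  3  3  3
 c  0  1  2  2  3  3  4  4
 c  0  1  2  2  3  3  4  4
 c  0  1  2  2  3  3  4  4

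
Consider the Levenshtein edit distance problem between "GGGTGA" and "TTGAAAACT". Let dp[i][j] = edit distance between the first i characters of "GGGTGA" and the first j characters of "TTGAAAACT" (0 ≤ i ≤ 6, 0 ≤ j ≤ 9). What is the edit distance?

7

   ''  T  T  G  A  A  A  A  C  T
''  0  1  2  3  4  5  6  7  8  9
 G  1  1  2  2  3  4  5  6  7  8
 G  2  2  2  2  3  4  5  6  7  8
 G  3  3  3  2  3  4  5  6  7  8
 T  4  3  3  3  3  4  5  6  7  7
 G  5  4  4  3  4  4  5  6  7  8
 A  6  5  5  4  3  4  4  5  6  7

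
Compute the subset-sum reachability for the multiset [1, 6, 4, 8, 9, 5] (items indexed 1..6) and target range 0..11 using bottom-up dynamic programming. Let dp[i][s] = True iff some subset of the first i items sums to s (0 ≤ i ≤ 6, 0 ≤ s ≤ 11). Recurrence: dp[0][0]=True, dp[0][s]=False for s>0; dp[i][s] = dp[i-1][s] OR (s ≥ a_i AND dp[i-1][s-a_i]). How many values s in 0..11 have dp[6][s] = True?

10

i\s   0   1   2   3   4   5   6   7   8   9  10  11
  0   T   F   F   F   F   F   F   F   F   F   F   F
  1   T   T   F   F   F   F   F   F   F   F   F   F
  2   T   T   F   F   F   F   T   T   F   F   F   F
  3   T   T   F   F   T   T   T   T   F   F   T   T
  4   T   T   F   F   T   T   T   T   T   T   T   T
  5   T   T   F   F   T   T   T   T   T   T   T   T
  6   T   T   F   F   T   T   T   T   T   T   T   T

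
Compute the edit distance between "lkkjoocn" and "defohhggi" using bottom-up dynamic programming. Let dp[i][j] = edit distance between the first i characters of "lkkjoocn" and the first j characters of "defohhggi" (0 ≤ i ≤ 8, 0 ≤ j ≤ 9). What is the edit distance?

9

   ''  d  e  f  o  h  h  g  g  i
''  0  1  2  3  4  5  6  7  8  9
 l  1  1  2  3  4  5  6  7  8  9
 k  2  2  2  3  4  5  6  7  8  9
 k  3  3  3  3  4  5  6  7  8  9
 j  4  4  4  4  4  5  6  7  8  9
 o  5  5  5  5  4  5  6  7  8  9
 o  6  6  6  6  5  5  6  7  8  9
 c  7  7  7  7  6  6  6  7  8  9
 n  8  8  8  8  7  7  7  7  8  9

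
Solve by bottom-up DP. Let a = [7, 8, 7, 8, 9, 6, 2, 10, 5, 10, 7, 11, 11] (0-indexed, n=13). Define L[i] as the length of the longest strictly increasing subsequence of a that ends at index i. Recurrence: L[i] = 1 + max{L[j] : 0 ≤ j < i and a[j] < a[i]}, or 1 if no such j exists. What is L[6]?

1

   i    0    1    2    3    4    5    6    7    8    9   10   11   12
a[i]    7    8    7    8    9    6    2   10    5   10    7   11   11
L[i]    1    2    1    2    3    1    1    4    2    4    3    5    5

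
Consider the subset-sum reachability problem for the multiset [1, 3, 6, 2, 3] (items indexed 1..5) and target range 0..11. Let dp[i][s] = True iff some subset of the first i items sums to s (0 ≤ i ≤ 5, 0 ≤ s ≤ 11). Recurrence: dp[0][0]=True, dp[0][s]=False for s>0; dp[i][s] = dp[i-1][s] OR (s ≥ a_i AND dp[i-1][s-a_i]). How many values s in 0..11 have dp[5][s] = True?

i\s   0   1   2   3   4   5   6   7   8   9  10  11
  0   T   F   F   F   F   F   F   F   F   F   F   F
  1   T   T   F   F   F   F   F   F   F   F   F   F
  2   T   T   F   T   T   F   F   F   F   F   F   F
  3   T   T   F   T   T   F   T   T   F   T   T   F
  4   T   T   T   T   T   T   T   T   T   T   T   T
  5   T   T   T   T   T   T   T   T   T   T   T   T

12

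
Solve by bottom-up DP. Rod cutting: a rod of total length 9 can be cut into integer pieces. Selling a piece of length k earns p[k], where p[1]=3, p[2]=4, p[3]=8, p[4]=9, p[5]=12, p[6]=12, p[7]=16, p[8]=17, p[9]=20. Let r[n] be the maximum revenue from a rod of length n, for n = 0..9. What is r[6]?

18

   n    0    1    2    3    4    5    6    7    8    9
r[n]    0    3    6    9   12   15   18   21   24   27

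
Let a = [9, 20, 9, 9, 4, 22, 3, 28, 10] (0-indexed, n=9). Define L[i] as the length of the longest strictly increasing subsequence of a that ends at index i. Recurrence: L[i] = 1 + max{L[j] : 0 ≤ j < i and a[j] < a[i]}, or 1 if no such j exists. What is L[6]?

1

   i    0    1    2    3    4    5    6    7    8
a[i]    9   20    9    9    4   22    3   28   10
L[i]    1    2    1    1    1    3    1    4    2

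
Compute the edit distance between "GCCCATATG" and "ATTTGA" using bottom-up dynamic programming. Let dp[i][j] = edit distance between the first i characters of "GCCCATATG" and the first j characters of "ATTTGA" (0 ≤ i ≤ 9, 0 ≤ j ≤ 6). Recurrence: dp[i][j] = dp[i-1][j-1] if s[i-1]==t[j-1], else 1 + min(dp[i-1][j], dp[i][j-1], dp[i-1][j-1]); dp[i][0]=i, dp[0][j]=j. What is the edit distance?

   ''  A  T  T  T  G  A
''  0  1  2  3  4  5  6
 G  1  1  2  3  4  4  5
 C  2  2  2  3  4  5  5
 C  3  3  3  3  4  5  6
 C  4  4  4  4  4  5  6
 A  5  4  5  5  5  5  5
 T  6  5  4  5  5  6  6
 A  7  6  5  5  6  6  6
 T  8  7  6  5  5  6  7
 G  9  8  7  6  6  5  6

6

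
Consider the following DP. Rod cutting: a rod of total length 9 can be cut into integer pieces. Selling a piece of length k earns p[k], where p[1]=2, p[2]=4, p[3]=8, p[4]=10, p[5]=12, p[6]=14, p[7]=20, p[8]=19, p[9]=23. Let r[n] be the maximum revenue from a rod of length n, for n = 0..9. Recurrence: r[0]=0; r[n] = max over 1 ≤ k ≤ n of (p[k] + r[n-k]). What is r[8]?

22

   n    0    1    2    3    4    5    6    7    8    9
r[n]    0    2    4    8   10   12   16   20   22   24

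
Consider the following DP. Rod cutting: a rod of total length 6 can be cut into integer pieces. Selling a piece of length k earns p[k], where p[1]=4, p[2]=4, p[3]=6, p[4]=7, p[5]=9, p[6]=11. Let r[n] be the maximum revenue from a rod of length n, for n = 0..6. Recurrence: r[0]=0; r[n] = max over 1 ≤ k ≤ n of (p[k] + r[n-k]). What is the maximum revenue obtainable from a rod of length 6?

   n    0    1    2    3    4    5    6
r[n]    0    4    8   12   16   20   24

24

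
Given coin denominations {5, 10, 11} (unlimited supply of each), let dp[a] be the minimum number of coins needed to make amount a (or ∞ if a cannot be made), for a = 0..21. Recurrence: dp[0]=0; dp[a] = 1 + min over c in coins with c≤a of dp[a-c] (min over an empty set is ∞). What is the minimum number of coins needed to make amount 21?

 a  0  1  2  3  4  5  6  7  8  9 10 11 12 13 14 15 16 17 18 19 20 21
dp  0  -  -  -  -  1  -  -  -  -  1  1  -  -  -  2  2  -  -  -  2  2
(- denotes ∞ / unreachable)

2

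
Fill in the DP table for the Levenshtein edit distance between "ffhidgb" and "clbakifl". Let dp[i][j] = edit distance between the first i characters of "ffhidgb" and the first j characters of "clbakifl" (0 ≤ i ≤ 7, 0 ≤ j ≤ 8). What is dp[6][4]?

   ''  c  l  b  a  k  i  f  l
''  0  1  2  3  4  5  6  7  8
 f  1  1  2  3  4  5  6  6  7
 f  2  2  2  3  4  5  6  6  7
 h  3  3  3  3  4  5  6  7  7
 i  4  4  4  4  4  5  5  6  7
 d  5  5  5  5  5  5  6  6  7
 g  6  6  6  6  6  6  6  7  7
 b  7  7  7  6  7  7  7  7  8

6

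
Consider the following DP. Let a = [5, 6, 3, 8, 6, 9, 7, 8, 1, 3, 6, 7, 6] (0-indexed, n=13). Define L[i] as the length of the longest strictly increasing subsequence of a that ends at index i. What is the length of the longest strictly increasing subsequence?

   i    0    1    2    3    4    5    6    7    8    9   10   11   12
a[i]    5    6    3    8    6    9    7    8    1    3    6    7    6
L[i]    1    2    1    3    2    4    3    4    1    2    3    4    3

4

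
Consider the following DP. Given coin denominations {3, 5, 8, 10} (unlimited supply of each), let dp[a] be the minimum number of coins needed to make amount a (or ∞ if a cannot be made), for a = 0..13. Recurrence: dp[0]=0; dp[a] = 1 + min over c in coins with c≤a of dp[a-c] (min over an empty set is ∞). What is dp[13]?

2

 a  0  1  2  3  4  5  6  7  8  9 10 11 12 13
dp  0  -  -  1  -  1  2  -  1  3  1  2  4  2
(- denotes ∞ / unreachable)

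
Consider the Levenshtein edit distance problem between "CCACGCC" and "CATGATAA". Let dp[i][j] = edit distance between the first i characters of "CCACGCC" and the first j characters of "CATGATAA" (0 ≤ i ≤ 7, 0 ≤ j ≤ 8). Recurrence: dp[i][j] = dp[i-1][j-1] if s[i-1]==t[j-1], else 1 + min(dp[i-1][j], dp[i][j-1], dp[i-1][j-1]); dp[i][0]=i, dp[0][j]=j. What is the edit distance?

   ''  C  A  T  G  A  T  A  A
''  0  1  2  3  4  5  6  7  8
 C  1  0  1  2  3  4  5  6  7
 C  2  1  1  2  3  4  5  6  7
 A  3  2  1  2  3  3  4  5  6
 C  4  3  2  2  3  4  4  5  6
 G  5  4  3  3  2  3  4  5  6
 C  6  5  4  4  3  3  4  5  6
 C  7  6  5  5  4  4  4  5  6

6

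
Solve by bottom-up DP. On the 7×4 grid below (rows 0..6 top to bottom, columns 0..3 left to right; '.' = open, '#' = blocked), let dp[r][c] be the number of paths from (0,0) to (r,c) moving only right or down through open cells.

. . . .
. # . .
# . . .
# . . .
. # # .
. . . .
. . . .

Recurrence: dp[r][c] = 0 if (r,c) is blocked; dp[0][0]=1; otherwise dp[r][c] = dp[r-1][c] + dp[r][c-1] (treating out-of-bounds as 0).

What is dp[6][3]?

4

r\c   0   1   2   3
  0   1   1   1   1
  1   1   0   1   2
  2   0   0   1   3
  3   0   0   1   4
  4   0   0   0   4
  5   0   0   0   4
  6   0   0   0   4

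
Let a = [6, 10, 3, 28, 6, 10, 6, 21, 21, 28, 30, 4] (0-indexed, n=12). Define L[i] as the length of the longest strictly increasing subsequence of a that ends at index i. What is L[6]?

2

   i    0    1    2    3    4    5    6    7    8    9   10   11
a[i]    6   10    3   28    6   10    6   21   21   28   30    4
L[i]    1    2    1    3    2    3    2    4    4    5    6    2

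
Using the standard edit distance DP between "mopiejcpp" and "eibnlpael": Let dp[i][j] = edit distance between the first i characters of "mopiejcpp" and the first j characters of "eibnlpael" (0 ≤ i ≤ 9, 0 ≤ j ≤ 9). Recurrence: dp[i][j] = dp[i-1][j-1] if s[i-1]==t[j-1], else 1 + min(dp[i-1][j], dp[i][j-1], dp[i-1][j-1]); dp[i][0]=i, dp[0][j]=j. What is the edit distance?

9

   ''  e  i  b  n  l  p  a  e  l
''  0  1  2  3  4  5  6  7  8  9
 m  1  1  2  3  4  5  6  7  8  9
 o  2  2  2  3  4  5  6  7  8  9
 p  3  3  3  3  4  5  5  6  7  8
 i  4  4  3  4  4  5  6  6  7  8
 e  5  4  4  4  5  5  6  7  6  7
 j  6  5  5  5  5  6  6  7  7  7
 c  7  6  6  6  6  6  7  7  8  8
 p  8  7  7  7  7  7  6  7  8  9
 p  9  8  8  8  8  8  7  7  8  9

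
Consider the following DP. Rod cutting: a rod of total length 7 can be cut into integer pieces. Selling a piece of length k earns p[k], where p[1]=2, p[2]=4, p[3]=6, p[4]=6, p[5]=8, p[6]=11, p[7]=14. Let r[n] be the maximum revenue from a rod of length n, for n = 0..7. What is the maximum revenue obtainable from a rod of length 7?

   n    0    1    2    3    4    5    6    7
r[n]    0    2    4    6    8   10   12   14

14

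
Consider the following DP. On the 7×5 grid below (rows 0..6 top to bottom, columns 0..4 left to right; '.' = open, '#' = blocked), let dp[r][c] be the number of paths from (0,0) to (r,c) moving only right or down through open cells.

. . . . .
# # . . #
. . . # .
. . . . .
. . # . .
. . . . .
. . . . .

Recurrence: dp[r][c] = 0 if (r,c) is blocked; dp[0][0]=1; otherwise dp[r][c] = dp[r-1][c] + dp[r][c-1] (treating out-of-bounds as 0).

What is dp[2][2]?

1

r\c   0   1   2   3   4
  0   1   1   1   1   1
  1   0   0   1   2   0
  2   0   0   1   0   0
  3   0   0   1   1   1
  4   0   0   0   1   2
  5   0   0   0   1   3
  6   0   0   0   1   4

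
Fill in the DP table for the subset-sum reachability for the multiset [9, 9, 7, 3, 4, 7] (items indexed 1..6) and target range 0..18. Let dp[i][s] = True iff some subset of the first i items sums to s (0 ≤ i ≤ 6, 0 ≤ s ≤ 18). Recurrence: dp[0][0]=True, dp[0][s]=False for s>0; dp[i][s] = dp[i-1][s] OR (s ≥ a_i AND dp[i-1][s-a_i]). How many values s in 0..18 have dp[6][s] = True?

i\s   0   1   2   3   4   5   6   7   8   9  10  11  12  13  14  15  16  17  18
  0   T   F   F   F   F   F   F   F   F   F   F   F   F   F   F   F   F   F   F
  1   T   F   F   F   F   F   F   F   F   T   F   F   F   F   F   F   F   F   F
  2   T   F   F   F   F   F   F   F   F   T   F   F   F   F   F   F   F   F   T
  3   T   F   F   F   F   F   F   T   F   T   F   F   F   F   F   F   T   F   T
  4   T   F   F   T   F   F   F   T   F   T   T   F   T   F   F   F   T   F   T
  5   T   F   F   T   T   F   F   T   F   T   T   T   T   T   T   F   T   F   T
  6   T   F   F   T   T   F   F   T   F   T   T   T   T   T   T   F   T   T   T

13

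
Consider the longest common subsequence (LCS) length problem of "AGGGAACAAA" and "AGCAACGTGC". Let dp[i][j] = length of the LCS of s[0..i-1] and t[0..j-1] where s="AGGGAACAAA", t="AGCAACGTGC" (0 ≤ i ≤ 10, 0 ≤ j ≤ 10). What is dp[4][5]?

2

   ''  A  G  C  A  A  C  G  T  G  C
''  0  0  0  0  0  0  0  0  0  0  0
 A  0  1  1  1  1  1  1  1  1  1  1
 G  0  1  2  2  2  2  2  2  2  2  2
 G  0  1  2  2  2  2  2  3  3  3  3
 G  0  1  2  2  2  2  2  3  3  4  4
 A  0  1  2  2  3  3  3  3  3  4  4
 A  0  1  2  2  3  4  4  4  4  4  4
 C  0  1  2  3  3  4  5  5  5  5  5
 A  0  1  2  3  4  4  5  5  5  5  5
 A  0  1  2  3  4  5  5  5  5  5  5
 A  0  1  2  3  4  5  5  5  5  5  5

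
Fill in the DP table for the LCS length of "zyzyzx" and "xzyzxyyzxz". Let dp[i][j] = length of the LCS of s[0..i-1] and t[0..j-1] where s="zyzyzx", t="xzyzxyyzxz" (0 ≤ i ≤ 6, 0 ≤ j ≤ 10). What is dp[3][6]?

   ''  x  z  y  z  x  y  y  z  x  z
''  0  0  0  0  0  0  0  0  0  0  0
 z  0  0  1  1  1  1  1  1  1  1  1
 y  0  0  1  2  2  2  2  2  2  2  2
 z  0  0  1  2  3  3  3  3  3  3  3
 y  0  0  1  2  3  3  4  4  4  4  4
 z  0  0  1  2  3  3  4  4  5  5  5
 x  0  1  1  2  3  4  4  4  5  6  6

3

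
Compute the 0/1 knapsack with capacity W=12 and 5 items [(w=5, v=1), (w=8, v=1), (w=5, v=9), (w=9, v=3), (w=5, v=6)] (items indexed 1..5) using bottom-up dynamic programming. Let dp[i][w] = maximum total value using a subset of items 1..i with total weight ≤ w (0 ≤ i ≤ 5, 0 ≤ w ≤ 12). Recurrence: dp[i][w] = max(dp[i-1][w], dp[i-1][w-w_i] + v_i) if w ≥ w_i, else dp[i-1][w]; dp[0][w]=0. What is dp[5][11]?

15

i\w   0   1   2   3   4   5   6   7   8   9  10  11  12
  0   0   0   0   0   0   0   0   0   0   0   0   0   0
  1   0   0   0   0   0   1   1   1   1   1   1   1   1
  2   0   0   0   0   0   1   1   1   1   1   1   1   1
  3   0   0   0   0   0   9   9   9   9   9  10  10  10
  4   0   0   0   0   0   9   9   9   9   9  10  10  10
  5   0   0   0   0   0   9   9   9   9   9  15  15  15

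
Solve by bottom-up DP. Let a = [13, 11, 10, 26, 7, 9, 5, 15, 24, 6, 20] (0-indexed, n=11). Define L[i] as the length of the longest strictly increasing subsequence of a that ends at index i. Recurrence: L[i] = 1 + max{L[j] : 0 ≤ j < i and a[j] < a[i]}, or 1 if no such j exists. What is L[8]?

   i    0    1    2    3    4    5    6    7    8    9   10
a[i]   13   11   10   26    7    9    5   15   24    6   20
L[i]    1    1    1    2    1    2    1    3    4    2    4

4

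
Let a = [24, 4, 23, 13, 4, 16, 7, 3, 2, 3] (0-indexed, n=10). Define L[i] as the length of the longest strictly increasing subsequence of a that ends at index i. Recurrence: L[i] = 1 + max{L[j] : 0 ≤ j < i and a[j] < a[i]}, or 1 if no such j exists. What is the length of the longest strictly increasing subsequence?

   i    0    1    2    3    4    5    6    7    8    9
a[i]   24    4   23   13    4   16    7    3    2    3
L[i]    1    1    2    2    1    3    2    1    1    2

3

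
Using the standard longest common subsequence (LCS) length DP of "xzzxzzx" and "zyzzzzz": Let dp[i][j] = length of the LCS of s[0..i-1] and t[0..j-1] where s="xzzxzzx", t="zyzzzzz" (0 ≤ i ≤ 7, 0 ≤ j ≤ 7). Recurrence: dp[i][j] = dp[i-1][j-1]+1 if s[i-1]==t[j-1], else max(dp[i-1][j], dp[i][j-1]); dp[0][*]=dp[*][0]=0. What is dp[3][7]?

   ''  z  y  z  z  z  z  z
''  0  0  0  0  0  0  0  0
 x  0  0  0  0  0  0  0  0
 z  0  1  1  1  1  1  1  1
 z  0  1  1  2  2  2  2  2
 x  0  1  1  2  2  2  2  2
 z  0  1  1  2  3  3  3  3
 z  0  1  1  2  3  4  4  4
 x  0  1  1  2  3  4  4  4

2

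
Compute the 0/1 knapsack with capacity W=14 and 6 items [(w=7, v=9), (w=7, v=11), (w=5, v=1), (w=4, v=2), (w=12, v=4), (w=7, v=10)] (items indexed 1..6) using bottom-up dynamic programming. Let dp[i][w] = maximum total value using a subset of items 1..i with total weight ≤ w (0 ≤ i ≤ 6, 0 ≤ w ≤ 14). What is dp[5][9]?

11

i\w   0   1   2   3   4   5   6   7   8   9  10  11  12  13  14
  0   0   0   0   0   0   0   0   0   0   0   0   0   0   0   0
  1   0   0   0   0   0   0   0   9   9   9   9   9   9   9   9
  2   0   0   0   0   0   0   0  11  11  11  11  11  11  11  20
  3   0   0   0   0   0   1   1  11  11  11  11  11  12  12  20
  4   0   0   0   0   2   2   2  11  11  11  11  13  13  13  20
  5   0   0   0   0   2   2   2  11  11  11  11  13  13  13  20
  6   0   0   0   0   2   2   2  11  11  11  11  13  13  13  21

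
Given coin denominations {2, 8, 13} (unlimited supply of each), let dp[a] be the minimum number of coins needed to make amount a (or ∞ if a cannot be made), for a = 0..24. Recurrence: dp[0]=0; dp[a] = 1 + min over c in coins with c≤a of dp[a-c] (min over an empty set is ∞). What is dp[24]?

3

 a  0  1  2  3  4  5  6  7  8  9 10 11 12 13 14 15 16 17 18 19 20 21 22 23 24
dp  0  -  1  -  2  -  3  -  1  -  2  -  3  1  4  2  2  3  3  4  4  2  5  3  3
(- denotes ∞ / unreachable)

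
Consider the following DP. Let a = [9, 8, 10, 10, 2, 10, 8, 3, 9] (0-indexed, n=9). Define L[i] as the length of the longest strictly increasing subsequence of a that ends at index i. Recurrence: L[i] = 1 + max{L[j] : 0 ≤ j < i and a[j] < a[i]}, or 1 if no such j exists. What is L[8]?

   i    0    1    2    3    4    5    6    7    8
a[i]    9    8   10   10    2   10    8    3    9
L[i]    1    1    2    2    1    2    2    2    3

3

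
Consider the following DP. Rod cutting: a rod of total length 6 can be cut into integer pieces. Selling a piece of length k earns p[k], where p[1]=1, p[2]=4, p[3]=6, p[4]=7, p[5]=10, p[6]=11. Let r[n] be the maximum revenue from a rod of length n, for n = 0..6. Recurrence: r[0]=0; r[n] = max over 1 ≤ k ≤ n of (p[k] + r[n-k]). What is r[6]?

12

   n    0    1    2    3    4    5    6
r[n]    0    1    4    6    8   10   12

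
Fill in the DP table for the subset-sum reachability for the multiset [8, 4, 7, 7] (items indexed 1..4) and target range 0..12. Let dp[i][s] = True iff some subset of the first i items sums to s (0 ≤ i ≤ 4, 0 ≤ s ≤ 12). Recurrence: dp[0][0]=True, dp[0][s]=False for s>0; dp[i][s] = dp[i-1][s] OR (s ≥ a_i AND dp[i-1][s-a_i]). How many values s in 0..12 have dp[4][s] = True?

6

i\s   0   1   2   3   4   5   6   7   8   9  10  11  12
  0   T   F   F   F   F   F   F   F   F   F   F   F   F
  1   T   F   F   F   F   F   F   F   T   F   F   F   F
  2   T   F   F   F   T   F   F   F   T   F   F   F   T
  3   T   F   F   F   T   F   F   T   T   F   F   T   T
  4   T   F   F   F   T   F   F   T   T   F   F   T   T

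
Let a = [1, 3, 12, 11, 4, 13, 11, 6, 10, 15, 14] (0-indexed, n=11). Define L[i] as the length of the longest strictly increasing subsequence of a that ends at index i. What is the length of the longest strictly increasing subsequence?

6

   i    0    1    2    3    4    5    6    7    8    9   10
a[i]    1    3   12   11    4   13   11    6   10   15   14
L[i]    1    2    3    3    3    4    4    4    5    6    6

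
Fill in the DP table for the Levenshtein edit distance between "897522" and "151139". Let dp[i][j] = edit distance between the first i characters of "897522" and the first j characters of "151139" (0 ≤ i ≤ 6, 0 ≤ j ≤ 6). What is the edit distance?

   ''  1  5  1  1  3  9
''  0  1  2  3  4  5  6
 8  1  1  2  3  4  5  6
 9  2  2  2  3  4  5  5
 7  3  3  3  3  4  5  6
 5  4  4  3  4  4  5  6
 2  5  5  4  4  5  5  6
 2  6  6  5  5  5  6  6

6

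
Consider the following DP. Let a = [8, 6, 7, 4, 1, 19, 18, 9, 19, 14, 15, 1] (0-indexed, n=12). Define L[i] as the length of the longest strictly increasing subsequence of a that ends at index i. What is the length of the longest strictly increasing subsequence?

   i    0    1    2    3    4    5    6    7    8    9   10   11
a[i]    8    6    7    4    1   19   18    9   19   14   15    1
L[i]    1    1    2    1    1    3    3    3    4    4    5    1

5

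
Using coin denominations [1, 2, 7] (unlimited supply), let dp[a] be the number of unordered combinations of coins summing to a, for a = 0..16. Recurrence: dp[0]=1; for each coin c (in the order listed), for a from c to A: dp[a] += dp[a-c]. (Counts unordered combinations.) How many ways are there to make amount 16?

after  coin     0     1     2     3     4     5     6     7     8     9    10    11    12    13    14    15    16
          1     1     1     1     1     1     1     1     1     1     1     1     1     1     1     1     1     1
          2     1     1     2     2     3     3     4     4     5     5     6     6     7     7     8     8     9
          7     1     1     2     2     3     3     4     5     6     7     8     9    10    11    13    14    16

16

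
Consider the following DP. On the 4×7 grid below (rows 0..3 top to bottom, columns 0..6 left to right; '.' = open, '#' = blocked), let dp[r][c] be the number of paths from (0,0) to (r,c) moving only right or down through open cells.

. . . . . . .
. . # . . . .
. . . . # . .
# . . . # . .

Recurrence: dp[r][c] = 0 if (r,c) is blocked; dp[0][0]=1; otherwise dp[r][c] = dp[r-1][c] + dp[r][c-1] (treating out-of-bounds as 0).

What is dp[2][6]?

7

r\c   0   1   2   3   4   5   6
  0   1   1   1   1   1   1   1
  1   1   2   0   1   2   3   4
  2   1   3   3   4   0   3   7
  3   0   3   6  10   0   3  10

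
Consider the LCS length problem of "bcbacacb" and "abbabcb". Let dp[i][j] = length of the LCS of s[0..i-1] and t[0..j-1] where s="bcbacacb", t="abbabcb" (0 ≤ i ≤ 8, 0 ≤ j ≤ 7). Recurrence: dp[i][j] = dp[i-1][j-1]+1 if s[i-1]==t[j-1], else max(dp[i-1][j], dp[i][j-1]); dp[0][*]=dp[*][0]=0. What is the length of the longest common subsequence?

   ''  a  b  b  a  b  c  b
''  0  0  0  0  0  0  0  0
 b  0  0  1  1  1  1  1  1
 c  0  0  1  1  1  1  2  2
 b  0  0  1  2  2  2  2  3
 a  0  1  1  2  3  3  3  3
 c  0  1  1  2  3  3  4  4
 a  0  1  1  2  3  3  4  4
 c  0  1  1  2  3  3  4  4
 b  0  1  2  2  3  4  4  5

5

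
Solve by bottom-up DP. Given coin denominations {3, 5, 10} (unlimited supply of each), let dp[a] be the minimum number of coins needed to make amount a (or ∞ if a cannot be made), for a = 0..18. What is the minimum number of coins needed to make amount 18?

 a  0  1  2  3  4  5  6  7  8  9 10 11 12 13 14 15 16 17 18
dp  0  -  -  1  -  1  2  -  2  3  1  3  4  2  4  2  3  5  3
(- denotes ∞ / unreachable)

3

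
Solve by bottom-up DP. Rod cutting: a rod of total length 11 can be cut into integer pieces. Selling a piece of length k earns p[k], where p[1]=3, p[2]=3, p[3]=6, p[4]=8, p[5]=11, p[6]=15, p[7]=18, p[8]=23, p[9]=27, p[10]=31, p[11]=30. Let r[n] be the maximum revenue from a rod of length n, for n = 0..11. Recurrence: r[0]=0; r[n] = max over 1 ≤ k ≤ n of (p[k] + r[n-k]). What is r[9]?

   n    0    1    2    3    4    5    6    7    8    9   10   11
r[n]    0    3    6    9   12   15   18   21   24   27   31   34

27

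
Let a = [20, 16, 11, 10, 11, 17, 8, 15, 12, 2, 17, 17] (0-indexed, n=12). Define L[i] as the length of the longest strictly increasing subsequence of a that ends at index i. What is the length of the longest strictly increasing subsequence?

4

   i    0    1    2    3    4    5    6    7    8    9   10   11
a[i]   20   16   11   10   11   17    8   15   12    2   17   17
L[i]    1    1    1    1    2    3    1    3    3    1    4    4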